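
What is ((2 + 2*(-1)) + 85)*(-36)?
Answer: -3060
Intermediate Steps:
((2 + 2*(-1)) + 85)*(-36) = ((2 - 2) + 85)*(-36) = (0 + 85)*(-36) = 85*(-36) = -3060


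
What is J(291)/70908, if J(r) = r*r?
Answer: 28227/23636 ≈ 1.1942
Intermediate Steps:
J(r) = r²
J(291)/70908 = 291²/70908 = 84681*(1/70908) = 28227/23636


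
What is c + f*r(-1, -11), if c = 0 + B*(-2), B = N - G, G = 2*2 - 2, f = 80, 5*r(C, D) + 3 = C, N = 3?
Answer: -66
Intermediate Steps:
r(C, D) = -⅗ + C/5
G = 2 (G = 4 - 2 = 2)
B = 1 (B = 3 - 1*2 = 3 - 2 = 1)
c = -2 (c = 0 + 1*(-2) = 0 - 2 = -2)
c + f*r(-1, -11) = -2 + 80*(-⅗ + (⅕)*(-1)) = -2 + 80*(-⅗ - ⅕) = -2 + 80*(-⅘) = -2 - 64 = -66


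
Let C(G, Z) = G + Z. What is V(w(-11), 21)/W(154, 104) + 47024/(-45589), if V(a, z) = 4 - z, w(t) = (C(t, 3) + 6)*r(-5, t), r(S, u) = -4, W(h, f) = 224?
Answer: -11308389/10211936 ≈ -1.1074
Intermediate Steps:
w(t) = -36 - 4*t (w(t) = ((t + 3) + 6)*(-4) = ((3 + t) + 6)*(-4) = (9 + t)*(-4) = -36 - 4*t)
V(w(-11), 21)/W(154, 104) + 47024/(-45589) = (4 - 1*21)/224 + 47024/(-45589) = (4 - 21)*(1/224) + 47024*(-1/45589) = -17*1/224 - 47024/45589 = -17/224 - 47024/45589 = -11308389/10211936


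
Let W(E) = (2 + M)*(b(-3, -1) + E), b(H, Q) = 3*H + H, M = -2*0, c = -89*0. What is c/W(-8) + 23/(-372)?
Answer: -23/372 ≈ -0.061828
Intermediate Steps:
c = 0
M = 0
b(H, Q) = 4*H
W(E) = -24 + 2*E (W(E) = (2 + 0)*(4*(-3) + E) = 2*(-12 + E) = -24 + 2*E)
c/W(-8) + 23/(-372) = 0/(-24 + 2*(-8)) + 23/(-372) = 0/(-24 - 16) + 23*(-1/372) = 0/(-40) - 23/372 = 0*(-1/40) - 23/372 = 0 - 23/372 = -23/372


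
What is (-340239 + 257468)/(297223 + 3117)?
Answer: -82771/300340 ≈ -0.27559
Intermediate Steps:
(-340239 + 257468)/(297223 + 3117) = -82771/300340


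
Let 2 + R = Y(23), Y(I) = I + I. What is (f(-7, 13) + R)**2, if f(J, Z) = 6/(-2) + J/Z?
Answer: 276676/169 ≈ 1637.1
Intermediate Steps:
Y(I) = 2*I
R = 44 (R = -2 + 2*23 = -2 + 46 = 44)
f(J, Z) = -3 + J/Z (f(J, Z) = 6*(-1/2) + J/Z = -3 + J/Z)
(f(-7, 13) + R)**2 = ((-3 - 7/13) + 44)**2 = (-46/13 + 44)**2 = (526/13)**2 = 276676/169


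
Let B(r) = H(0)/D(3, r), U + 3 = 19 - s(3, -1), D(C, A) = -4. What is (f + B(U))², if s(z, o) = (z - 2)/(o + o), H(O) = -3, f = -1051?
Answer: 17648401/16 ≈ 1.1030e+6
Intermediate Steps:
s(z, o) = (-2 + z)/(2*o) (s(z, o) = (-2 + z)/((2*o)) = (-2 + z)*(1/(2*o)) = (-2 + z)/(2*o))
U = 33/2 (U = -3 + (19 - (-2 + 3)/(2*(-1))) = -3 + (19 - (-1)/2) = -3 + (19 - 1*(-½)) = -3 + (19 + ½) = -3 + 39/2 = 33/2 ≈ 16.500)
B(r) = ¾ (B(r) = -3/(-4) = -3*(-¼) = ¾)
(f + B(U))² = (-1051 + ¾)² = (-4201/4)² = 17648401/16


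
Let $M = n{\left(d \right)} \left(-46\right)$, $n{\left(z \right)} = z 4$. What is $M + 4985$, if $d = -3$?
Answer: $5537$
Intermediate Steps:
$n{\left(z \right)} = 4 z$
$M = 552$ ($M = 4 \left(-3\right) \left(-46\right) = \left(-12\right) \left(-46\right) = 552$)
$M + 4985 = 552 + 4985 = 5537$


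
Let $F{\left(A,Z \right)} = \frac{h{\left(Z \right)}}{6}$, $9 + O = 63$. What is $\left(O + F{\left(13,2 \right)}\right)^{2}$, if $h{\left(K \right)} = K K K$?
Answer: $\frac{27556}{9} \approx 3061.8$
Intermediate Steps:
$O = 54$ ($O = -9 + 63 = 54$)
$h{\left(K \right)} = K^{3}$ ($h{\left(K \right)} = K^{2} K = K^{3}$)
$F{\left(A,Z \right)} = \frac{Z^{3}}{6}$
$\left(O + F{\left(13,2 \right)}\right)^{2} = \left(54 + \frac{2^{3}}{6}\right)^{2} = \left(54 + \frac{1}{6} \cdot 8\right)^{2} = \left(54 + \frac{4}{3}\right)^{2} = \left(\frac{166}{3}\right)^{2} = \frac{27556}{9}$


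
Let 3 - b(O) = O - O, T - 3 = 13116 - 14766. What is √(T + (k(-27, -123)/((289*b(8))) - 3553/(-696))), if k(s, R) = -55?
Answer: I*√6385222146/1972 ≈ 40.521*I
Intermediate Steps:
T = -1647 (T = 3 + (13116 - 14766) = 3 - 1650 = -1647)
b(O) = 3 (b(O) = 3 - (O - O) = 3 - 1*0 = 3 + 0 = 3)
√(T + (k(-27, -123)/((289*b(8))) - 3553/(-696))) = √(-1647 + (-55/(289*3) - 3553/(-696))) = √(-1647 + (-55/867 - 3553*(-1/696))) = √(-1647 + (-55*1/867 + 3553/696)) = √(-1647 + (-55/867 + 3553/696)) = √(-1647 + 338019/67048) = √(-110090037/67048) = I*√6385222146/1972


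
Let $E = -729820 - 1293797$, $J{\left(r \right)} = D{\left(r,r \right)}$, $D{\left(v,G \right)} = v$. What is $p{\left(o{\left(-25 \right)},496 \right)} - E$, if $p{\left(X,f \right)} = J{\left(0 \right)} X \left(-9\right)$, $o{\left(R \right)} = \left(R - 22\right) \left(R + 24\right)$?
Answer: $2023617$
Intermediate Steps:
$J{\left(r \right)} = r$
$o{\left(R \right)} = \left(-22 + R\right) \left(24 + R\right)$
$E = -2023617$
$p{\left(X,f \right)} = 0$ ($p{\left(X,f \right)} = 0 X \left(-9\right) = 0 \left(-9\right) = 0$)
$p{\left(o{\left(-25 \right)},496 \right)} - E = 0 - -2023617 = 0 + 2023617 = 2023617$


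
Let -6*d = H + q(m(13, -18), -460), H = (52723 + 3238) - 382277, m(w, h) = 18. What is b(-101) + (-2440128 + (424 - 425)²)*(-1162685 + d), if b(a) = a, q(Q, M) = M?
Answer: 8112609712406/3 ≈ 2.7042e+12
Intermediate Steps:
H = -326316 (H = 55961 - 382277 = -326316)
d = 163388/3 (d = -(-326316 - 460)/6 = -⅙*(-326776) = 163388/3 ≈ 54463.)
b(-101) + (-2440128 + (424 - 425)²)*(-1162685 + d) = -101 + (-2440128 + (424 - 425)²)*(-1162685 + 163388/3) = -101 + (-2440128 + (-1)²)*(-3324667/3) = -101 + (-2440128 + 1)*(-3324667/3) = -101 - 2440127*(-3324667/3) = -101 + 8112609712709/3 = 8112609712406/3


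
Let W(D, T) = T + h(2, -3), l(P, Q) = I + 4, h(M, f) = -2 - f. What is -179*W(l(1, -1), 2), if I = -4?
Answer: -537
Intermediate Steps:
l(P, Q) = 0 (l(P, Q) = -4 + 4 = 0)
W(D, T) = 1 + T (W(D, T) = T + (-2 - 1*(-3)) = T + (-2 + 3) = T + 1 = 1 + T)
-179*W(l(1, -1), 2) = -179*(1 + 2) = -179*3 = -537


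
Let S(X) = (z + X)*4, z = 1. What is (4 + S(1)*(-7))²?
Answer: 2704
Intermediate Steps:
S(X) = 4 + 4*X (S(X) = (1 + X)*4 = 4 + 4*X)
(4 + S(1)*(-7))² = (4 + (4 + 4*1)*(-7))² = (4 + (4 + 4)*(-7))² = (4 + 8*(-7))² = (4 - 56)² = (-52)² = 2704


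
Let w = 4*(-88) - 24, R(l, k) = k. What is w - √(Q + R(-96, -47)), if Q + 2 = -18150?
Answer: -376 - I*√18199 ≈ -376.0 - 134.9*I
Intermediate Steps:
Q = -18152 (Q = -2 - 18150 = -18152)
w = -376 (w = -352 - 24 = -376)
w - √(Q + R(-96, -47)) = -376 - √(-18152 - 47) = -376 - √(-18199) = -376 - I*√18199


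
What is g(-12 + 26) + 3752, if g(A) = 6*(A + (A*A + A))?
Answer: 5096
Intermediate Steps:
g(A) = 6*A² + 12*A (g(A) = 6*(A + (A² + A)) = 6*(A + (A + A²)) = 6*(A² + 2*A) = 6*A² + 12*A)
g(-12 + 26) + 3752 = 6*(-12 + 26)*(2 + (-12 + 26)) + 3752 = 6*14*(2 + 14) + 3752 = 6*14*16 + 3752 = 1344 + 3752 = 5096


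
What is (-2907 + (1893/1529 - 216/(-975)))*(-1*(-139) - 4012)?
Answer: 5591975518926/496925 ≈ 1.1253e+7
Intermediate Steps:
(-2907 + (1893/1529 - 216/(-975)))*(-1*(-139) - 4012) = (-2907 + (1893*(1/1529) - 216*(-1/975)))*(139 - 4012) = (-2907 + (1893/1529 + 72/325))*(-3873) = (-2907 + 725313/496925)*(-3873) = -1443835662/496925*(-3873) = 5591975518926/496925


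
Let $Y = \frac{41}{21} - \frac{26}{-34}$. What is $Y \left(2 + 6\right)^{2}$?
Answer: $\frac{62080}{357} \approx 173.89$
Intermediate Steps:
$Y = \frac{970}{357}$ ($Y = 41 \cdot \frac{1}{21} - - \frac{13}{17} = \frac{41}{21} + \frac{13}{17} = \frac{970}{357} \approx 2.7171$)
$Y \left(2 + 6\right)^{2} = \frac{970 \left(2 + 6\right)^{2}}{357} = \frac{970 \cdot 8^{2}}{357} = \frac{970}{357} \cdot 64 = \frac{62080}{357}$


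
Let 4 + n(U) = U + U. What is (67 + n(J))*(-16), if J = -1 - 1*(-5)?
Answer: -1136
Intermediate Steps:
J = 4 (J = -1 + 5 = 4)
n(U) = -4 + 2*U (n(U) = -4 + (U + U) = -4 + 2*U)
(67 + n(J))*(-16) = (67 + (-4 + 2*4))*(-16) = (67 + (-4 + 8))*(-16) = (67 + 4)*(-16) = 71*(-16) = -1136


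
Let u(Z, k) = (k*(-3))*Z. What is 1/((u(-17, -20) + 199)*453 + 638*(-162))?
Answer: -1/475269 ≈ -2.1041e-6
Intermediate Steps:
u(Z, k) = -3*Z*k (u(Z, k) = (-3*k)*Z = -3*Z*k)
1/((u(-17, -20) + 199)*453 + 638*(-162)) = 1/((-3*(-17)*(-20) + 199)*453 + 638*(-162)) = 1/((-1020 + 199)*453 - 103356) = 1/(-821*453 - 103356) = 1/(-371913 - 103356) = 1/(-475269) = -1/475269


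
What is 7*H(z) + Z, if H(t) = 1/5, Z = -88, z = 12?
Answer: -433/5 ≈ -86.600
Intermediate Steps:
H(t) = 1/5
7*H(z) + Z = 7*(1/5) - 88 = 7/5 - 88 = -433/5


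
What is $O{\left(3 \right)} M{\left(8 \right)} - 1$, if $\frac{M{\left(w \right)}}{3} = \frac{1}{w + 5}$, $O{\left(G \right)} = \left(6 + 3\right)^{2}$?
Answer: $\frac{230}{13} \approx 17.692$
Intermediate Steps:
$O{\left(G \right)} = 81$ ($O{\left(G \right)} = 9^{2} = 81$)
$M{\left(w \right)} = \frac{3}{5 + w}$ ($M{\left(w \right)} = \frac{3}{w + 5} = \frac{3}{5 + w}$)
$O{\left(3 \right)} M{\left(8 \right)} - 1 = 81 \frac{3}{5 + 8} - 1 = 81 \cdot \frac{3}{13} - 1 = \frac{243}{13} - 1 = \frac{230}{13}$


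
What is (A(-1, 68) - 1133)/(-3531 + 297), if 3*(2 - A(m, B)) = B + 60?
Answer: 503/1386 ≈ 0.36292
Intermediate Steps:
A(m, B) = -18 - B/3 (A(m, B) = 2 - (B + 60)/3 = 2 - (60 + B)/3 = 2 + (-20 - B/3) = -18 - B/3)
(A(-1, 68) - 1133)/(-3531 + 297) = ((-18 - ⅓*68) - 1133)/(-3531 + 297) = ((-18 - 68/3) - 1133)/(-3234) = (-122/3 - 1133)*(-1/3234) = -3521/3*(-1/3234) = 503/1386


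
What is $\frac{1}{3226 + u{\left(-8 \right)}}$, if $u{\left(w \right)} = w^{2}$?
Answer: $\frac{1}{3290} \approx 0.00030395$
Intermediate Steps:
$\frac{1}{3226 + u{\left(-8 \right)}} = \frac{1}{3226 + \left(-8\right)^{2}} = \frac{1}{3226 + 64} = \frac{1}{3290}$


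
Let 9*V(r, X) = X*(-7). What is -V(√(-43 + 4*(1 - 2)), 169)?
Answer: 1183/9 ≈ 131.44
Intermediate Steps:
V(r, X) = -7*X/9 (V(r, X) = (X*(-7))/9 = (-7*X)/9 = -7*X/9)
-V(√(-43 + 4*(1 - 2)), 169) = -(-7)*169/9 = -1*(-1183/9) = 1183/9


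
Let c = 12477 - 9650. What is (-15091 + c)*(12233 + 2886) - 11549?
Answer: -185430965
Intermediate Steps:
c = 2827
(-15091 + c)*(12233 + 2886) - 11549 = (-15091 + 2827)*(12233 + 2886) - 11549 = -12264*15119 - 11549 = -185419416 - 11549 = -185430965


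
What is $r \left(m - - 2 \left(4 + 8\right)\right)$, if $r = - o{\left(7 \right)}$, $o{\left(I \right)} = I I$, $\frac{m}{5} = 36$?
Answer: $-9996$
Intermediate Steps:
$m = 180$ ($m = 5 \cdot 36 = 180$)
$o{\left(I \right)} = I^{2}$
$r = -49$ ($r = - 7^{2} = \left(-1\right) 49 = -49$)
$r \left(m - - 2 \left(4 + 8\right)\right) = - 49 \left(180 - - 2 \left(4 + 8\right)\right) = - 49 \left(180 - \left(-2\right) 12\right) = - 49 \left(180 - -24\right) = - 49 \left(180 + 24\right) = \left(-49\right) 204 = -9996$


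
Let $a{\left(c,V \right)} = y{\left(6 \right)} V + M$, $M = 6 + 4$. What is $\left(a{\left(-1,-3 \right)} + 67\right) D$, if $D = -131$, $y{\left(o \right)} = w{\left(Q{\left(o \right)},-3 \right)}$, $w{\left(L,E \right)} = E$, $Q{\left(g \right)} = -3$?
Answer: $-11266$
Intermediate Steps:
$M = 10$
$y{\left(o \right)} = -3$
$a{\left(c,V \right)} = 10 - 3 V$ ($a{\left(c,V \right)} = - 3 V + 10 = 10 - 3 V$)
$\left(a{\left(-1,-3 \right)} + 67\right) D = \left(\left(10 - -9\right) + 67\right) \left(-131\right) = \left(\left(10 + 9\right) + 67\right) \left(-131\right) = \left(19 + 67\right) \left(-131\right) = 86 \left(-131\right) = -11266$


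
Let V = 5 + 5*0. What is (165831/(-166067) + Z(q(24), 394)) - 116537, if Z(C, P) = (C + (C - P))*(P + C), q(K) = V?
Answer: -44797237282/166067 ≈ -2.6975e+5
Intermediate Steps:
V = 5 (V = 5 + 0 = 5)
q(K) = 5
Z(C, P) = (C + P)*(-P + 2*C) (Z(C, P) = (-P + 2*C)*(C + P) = (C + P)*(-P + 2*C))
(165831/(-166067) + Z(q(24), 394)) - 116537 = (165831/(-166067) + (-1*394² + 2*5² + 5*394)) - 116537 = (165831*(-1/166067) + (-1*155236 + 2*25 + 1970)) - 116537 = (-165831/166067 + (-155236 + 50 + 1970)) - 116537 = (-165831/166067 - 153216) - 116537 = -25444287303/166067 - 116537 = -44797237282/166067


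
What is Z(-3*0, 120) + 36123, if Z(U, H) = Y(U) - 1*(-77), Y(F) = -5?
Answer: 36195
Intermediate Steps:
Z(U, H) = 72 (Z(U, H) = -5 - 1*(-77) = -5 + 77 = 72)
Z(-3*0, 120) + 36123 = 72 + 36123 = 36195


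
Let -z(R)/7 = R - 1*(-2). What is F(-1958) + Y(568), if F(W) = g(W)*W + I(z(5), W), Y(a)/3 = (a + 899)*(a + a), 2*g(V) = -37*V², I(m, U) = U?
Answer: 138875430950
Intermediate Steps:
z(R) = -14 - 7*R (z(R) = -7*(R - 1*(-2)) = -7*(R + 2) = -7*(2 + R) = -14 - 7*R)
g(V) = -37*V²/2 (g(V) = (-37*V²)/2 = -37*V²/2)
Y(a) = 6*a*(899 + a) (Y(a) = 3*((a + 899)*(a + a)) = 3*((899 + a)*(2*a)) = 3*(2*a*(899 + a)) = 6*a*(899 + a))
F(W) = W - 37*W³/2 (F(W) = (-37*W²/2)*W + W = -37*W³/2 + W = W - 37*W³/2)
F(-1958) + Y(568) = (-1958 - 37/2*(-1958)³) + 6*568*(899 + 568) = (-1958 - 37/2*(-7506509912)) + 6*568*1467 = (-1958 + 138870433372) + 4999536 = 138870431414 + 4999536 = 138875430950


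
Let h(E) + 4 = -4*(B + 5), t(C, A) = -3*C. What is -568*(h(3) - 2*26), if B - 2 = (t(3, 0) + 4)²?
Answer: 104512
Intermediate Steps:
B = 27 (B = 2 + (-3*3 + 4)² = 2 + (-9 + 4)² = 2 + (-5)² = 2 + 25 = 27)
h(E) = -132 (h(E) = -4 - 4*(27 + 5) = -4 - 4*32 = -4 - 128 = -132)
-568*(h(3) - 2*26) = -568*(-132 - 2*26) = -568*(-132 - 1*52) = -568*(-132 - 52) = -568*(-184) = 104512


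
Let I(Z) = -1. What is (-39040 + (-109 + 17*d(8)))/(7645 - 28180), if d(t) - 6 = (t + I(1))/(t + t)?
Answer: 208211/109520 ≈ 1.9011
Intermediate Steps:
d(t) = 6 + (-1 + t)/(2*t) (d(t) = 6 + (t - 1)/(t + t) = 6 + (-1 + t)/((2*t)) = 6 + (-1 + t)*(1/(2*t)) = 6 + (-1 + t)/(2*t))
(-39040 + (-109 + 17*d(8)))/(7645 - 28180) = (-39040 + (-109 + 17*((½)*(-1 + 13*8)/8)))/(7645 - 28180) = (-39040 + (-109 + 17*((½)*(⅛)*(-1 + 104))))/(-20535) = (-39040 + (-109 + 17*((½)*(⅛)*103)))*(-1/20535) = (-39040 + (-109 + 17*(103/16)))*(-1/20535) = (-39040 + (-109 + 1751/16))*(-1/20535) = (-39040 + 7/16)*(-1/20535) = -624633/16*(-1/20535) = 208211/109520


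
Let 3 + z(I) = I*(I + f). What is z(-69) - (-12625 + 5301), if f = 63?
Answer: 7735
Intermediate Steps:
z(I) = -3 + I*(63 + I) (z(I) = -3 + I*(I + 63) = -3 + I*(63 + I))
z(-69) - (-12625 + 5301) = (-3 + (-69)² + 63*(-69)) - (-12625 + 5301) = (-3 + 4761 - 4347) - 1*(-7324) = 411 + 7324 = 7735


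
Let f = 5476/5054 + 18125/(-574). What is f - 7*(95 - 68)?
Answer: -45482055/207214 ≈ -219.49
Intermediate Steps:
f = -6318609/207214 (f = 5476*(1/5054) + 18125*(-1/574) = 2738/2527 - 18125/574 = -6318609/207214 ≈ -30.493)
f - 7*(95 - 68) = -6318609/207214 - 7*(95 - 68) = -6318609/207214 - 7*27 = -6318609/207214 - 1*189 = -6318609/207214 - 189 = -45482055/207214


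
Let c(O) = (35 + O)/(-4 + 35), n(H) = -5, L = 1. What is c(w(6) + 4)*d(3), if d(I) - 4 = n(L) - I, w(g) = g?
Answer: -180/31 ≈ -5.8064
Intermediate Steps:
c(O) = 35/31 + O/31 (c(O) = (35 + O)/31 = (35 + O)*(1/31) = 35/31 + O/31)
d(I) = -1 - I (d(I) = 4 + (-5 - I) = -1 - I)
c(w(6) + 4)*d(3) = (35/31 + (6 + 4)/31)*(-1 - 1*3) = (35/31 + (1/31)*10)*(-1 - 3) = (35/31 + 10/31)*(-4) = (45/31)*(-4) = -180/31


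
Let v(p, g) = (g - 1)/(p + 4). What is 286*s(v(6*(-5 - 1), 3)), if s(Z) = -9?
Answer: -2574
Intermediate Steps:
v(p, g) = (-1 + g)/(4 + p)
286*s(v(6*(-5 - 1), 3)) = 286*(-9) = -2574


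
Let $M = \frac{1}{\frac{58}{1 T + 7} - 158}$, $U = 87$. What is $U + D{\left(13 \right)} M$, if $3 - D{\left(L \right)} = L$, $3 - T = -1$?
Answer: $\frac{14627}{168} \approx 87.065$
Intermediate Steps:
$T = 4$ ($T = 3 - -1 = 3 + 1 = 4$)
$D{\left(L \right)} = 3 - L$
$M = - \frac{11}{1680}$ ($M = \frac{1}{\frac{58}{1 \cdot 4 + 7} - 158} = \frac{1}{\frac{58}{4 + 7} - 158} = \frac{1}{\frac{58}{11} - 158} = \frac{1}{- \frac{1680}{11}} = - \frac{11}{1680} \approx -0.0065476$)
$U + D{\left(13 \right)} M = 87 + \left(3 - 13\right) \left(- \frac{11}{1680}\right) = 87 - - \frac{11}{168} = 87 + \frac{11}{168} = \frac{14627}{168}$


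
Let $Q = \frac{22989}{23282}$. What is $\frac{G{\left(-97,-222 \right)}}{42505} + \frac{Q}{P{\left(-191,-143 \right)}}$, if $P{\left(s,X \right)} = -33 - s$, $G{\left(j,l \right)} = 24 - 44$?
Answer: $\frac{2287535}{395840564} \approx 0.0057789$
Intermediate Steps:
$G{\left(j,l \right)} = -20$ ($G{\left(j,l \right)} = 24 - 44 = -20$)
$Q = \frac{22989}{23282}$ ($Q = 22989 \cdot \frac{1}{23282} = \frac{22989}{23282} \approx 0.98742$)
$\frac{G{\left(-97,-222 \right)}}{42505} + \frac{Q}{P{\left(-191,-143 \right)}} = - \frac{20}{42505} + \frac{22989}{23282 \left(-33 - -191\right)} = \left(-20\right) \frac{1}{42505} + \frac{22989}{23282 \left(-33 + 191\right)} = - \frac{4}{8501} + \frac{22989}{23282 \cdot 158} = - \frac{4}{8501} + \frac{22989}{23282} \cdot \frac{1}{158} = - \frac{4}{8501} + \frac{291}{46564} = \frac{2287535}{395840564}$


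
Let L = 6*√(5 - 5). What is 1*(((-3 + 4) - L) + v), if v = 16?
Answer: 17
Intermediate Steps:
L = 0 (L = 6*√0 = 6*0 = 0)
1*(((-3 + 4) - L) + v) = 1*(((-3 + 4) - 1*0) + 16) = 1*((1 + 0) + 16) = 1*(1 + 16) = 1*17 = 17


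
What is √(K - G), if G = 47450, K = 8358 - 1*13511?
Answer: I*√52603 ≈ 229.35*I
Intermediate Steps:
K = -5153 (K = 8358 - 13511 = -5153)
√(K - G) = √(-5153 - 1*47450) = √(-5153 - 47450) = √(-52603) = I*√52603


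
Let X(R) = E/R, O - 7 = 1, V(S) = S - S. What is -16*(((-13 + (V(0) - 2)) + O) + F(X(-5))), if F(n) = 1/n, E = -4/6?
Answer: -8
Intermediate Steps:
V(S) = 0
E = -⅔ (E = -4*⅙ = -⅔ ≈ -0.66667)
O = 8 (O = 7 + 1 = 8)
X(R) = -2/(3*R)
-16*(((-13 + (V(0) - 2)) + O) + F(X(-5))) = -16*(((-13 + (0 - 2)) + 8) + 1/(-⅔/(-5))) = -16*(((-13 - 2) + 8) + 1/(-⅔*(-⅕))) = -16*((-15 + 8) + 1/(2/15)) = -16*(-7 + 15/2) = -16*½ = -8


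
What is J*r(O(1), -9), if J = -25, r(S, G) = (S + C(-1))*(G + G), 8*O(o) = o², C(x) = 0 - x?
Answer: 2025/4 ≈ 506.25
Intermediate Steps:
C(x) = -x
O(o) = o²/8
r(S, G) = 2*G*(1 + S) (r(S, G) = (S - 1*(-1))*(G + G) = (S + 1)*(2*G) = (1 + S)*(2*G) = 2*G*(1 + S))
J*r(O(1), -9) = -50*(-9)*(1 + (⅛)*1²) = -50*(-9)*(1 + (⅛)*1) = -50*(-9)*(1 + ⅛) = -50*(-9)*9/8 = -25*(-81/4) = 2025/4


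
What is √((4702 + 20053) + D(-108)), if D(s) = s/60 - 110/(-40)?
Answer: √2475595/10 ≈ 157.34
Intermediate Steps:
D(s) = 11/4 + s/60 (D(s) = s*(1/60) - 110*(-1/40) = s/60 + 11/4 = 11/4 + s/60)
√((4702 + 20053) + D(-108)) = √((4702 + 20053) + (11/4 + (1/60)*(-108))) = √(24755 + (11/4 - 9/5)) = √(24755 + 19/20) = √(495119/20) = √2475595/10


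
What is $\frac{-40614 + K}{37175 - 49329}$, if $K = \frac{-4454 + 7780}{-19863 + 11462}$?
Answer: $\frac{170600770}{51052877} \approx 3.3416$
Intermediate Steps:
$K = - \frac{3326}{8401}$ ($K = \frac{3326}{-8401} = 3326 \left(- \frac{1}{8401}\right) = - \frac{3326}{8401} \approx -0.39591$)
$\frac{-40614 + K}{37175 - 49329} = \frac{-40614 - \frac{3326}{8401}}{37175 - 49329} = - \frac{341201540}{8401 \left(-12154\right)} = \left(- \frac{341201540}{8401}\right) \left(- \frac{1}{12154}\right) = \frac{170600770}{51052877}$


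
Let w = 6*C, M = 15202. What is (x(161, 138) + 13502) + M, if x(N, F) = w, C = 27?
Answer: 28866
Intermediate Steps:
w = 162 (w = 6*27 = 162)
x(N, F) = 162
(x(161, 138) + 13502) + M = (162 + 13502) + 15202 = 13664 + 15202 = 28866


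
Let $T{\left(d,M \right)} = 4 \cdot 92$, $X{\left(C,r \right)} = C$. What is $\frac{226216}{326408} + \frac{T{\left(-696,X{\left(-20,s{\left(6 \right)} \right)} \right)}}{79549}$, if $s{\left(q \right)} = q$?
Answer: $\frac{2264421841}{3245678749} \approx 0.69767$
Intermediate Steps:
$T{\left(d,M \right)} = 368$
$\frac{226216}{326408} + \frac{T{\left(-696,X{\left(-20,s{\left(6 \right)} \right)} \right)}}{79549} = \frac{226216}{326408} + \frac{368}{79549} = 226216 \cdot \frac{1}{326408} + 368 \cdot \frac{1}{79549} = \frac{28277}{40801} + \frac{368}{79549} = \frac{2264421841}{3245678749}$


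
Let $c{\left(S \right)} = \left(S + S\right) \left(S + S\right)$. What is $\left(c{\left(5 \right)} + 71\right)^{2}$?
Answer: $29241$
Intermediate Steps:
$c{\left(S \right)} = 4 S^{2}$ ($c{\left(S \right)} = 2 S 2 S = 4 S^{2}$)
$\left(c{\left(5 \right)} + 71\right)^{2} = \left(4 \cdot 5^{2} + 71\right)^{2} = \left(4 \cdot 25 + 71\right)^{2} = \left(100 + 71\right)^{2} = 171^{2} = 29241$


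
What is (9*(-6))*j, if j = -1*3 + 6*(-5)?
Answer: 1782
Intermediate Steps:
j = -33 (j = -3 - 30 = -33)
(9*(-6))*j = (9*(-6))*(-33) = -54*(-33) = 1782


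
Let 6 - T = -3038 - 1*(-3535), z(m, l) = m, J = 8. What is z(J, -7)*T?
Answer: -3928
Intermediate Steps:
T = -491 (T = 6 - (-3038 - 1*(-3535)) = 6 - (-3038 + 3535) = 6 - 1*497 = 6 - 497 = -491)
z(J, -7)*T = 8*(-491) = -3928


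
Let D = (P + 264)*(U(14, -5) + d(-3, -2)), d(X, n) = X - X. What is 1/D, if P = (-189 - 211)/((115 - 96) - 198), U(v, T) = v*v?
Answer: 179/9340576 ≈ 1.9164e-5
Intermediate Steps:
d(X, n) = 0
U(v, T) = v²
P = 400/179 (P = -400/(19 - 198) = -400/(-179) = -400*(-1/179) = 400/179 ≈ 2.2346)
D = 9340576/179 (D = (400/179 + 264)*(14² + 0) = 47656*(196 + 0)/179 = (47656/179)*196 = 9340576/179 ≈ 52182.)
1/D = 1/(9340576/179) = 179/9340576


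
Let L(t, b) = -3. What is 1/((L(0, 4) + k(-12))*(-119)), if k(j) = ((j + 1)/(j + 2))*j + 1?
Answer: 5/9044 ≈ 0.00055285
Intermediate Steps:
k(j) = 1 + j*(1 + j)/(2 + j) (k(j) = ((1 + j)/(2 + j))*j + 1 = j*(1 + j)/(2 + j) + 1 = 1 + j*(1 + j)/(2 + j))
1/((L(0, 4) + k(-12))*(-119)) = 1/((-3 + (2 + (-12)**2 + 2*(-12))/(2 - 12))*(-119)) = 1/((-3 + (2 + 144 - 24)/(-10))*(-119)) = 1/((-3 - 1/10*122)*(-119)) = 1/((-3 - 61/5)*(-119)) = 1/(-76/5*(-119)) = 1/(9044/5) = 5/9044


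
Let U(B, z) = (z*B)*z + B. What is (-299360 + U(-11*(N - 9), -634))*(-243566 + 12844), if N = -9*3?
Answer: -36656098951864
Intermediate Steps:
N = -27
U(B, z) = B + B*z² (U(B, z) = (B*z)*z + B = B*z² + B = B + B*z²)
(-299360 + U(-11*(N - 9), -634))*(-243566 + 12844) = (-299360 + (-11*(-27 - 9))*(1 + (-634)²))*(-243566 + 12844) = (-299360 + (-11*(-36))*(1 + 401956))*(-230722) = (-299360 + 396*401957)*(-230722) = (-299360 + 159174972)*(-230722) = 158875612*(-230722) = -36656098951864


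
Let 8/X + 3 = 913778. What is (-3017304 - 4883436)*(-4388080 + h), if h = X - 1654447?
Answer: 8724803156375053716/182755 ≈ 4.7740e+13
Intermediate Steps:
X = 8/913775 (X = 8/(-3 + 913778) = 8/913775 ≈ 8.7549e-6)
h = -1511792307417/913775 (h = 8/913775 - 1654447 = -1511792307417/913775 ≈ -1.6544e+6)
(-3017304 - 4883436)*(-4388080 + h) = (-3017304 - 4883436)*(-4388080 - 1511792307417/913775) = -7900740*(-5521510109417/913775) = 8724803156375053716/182755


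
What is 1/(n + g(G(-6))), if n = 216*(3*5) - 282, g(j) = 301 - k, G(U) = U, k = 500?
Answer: 1/2759 ≈ 0.00036245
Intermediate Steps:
g(j) = -199 (g(j) = 301 - 1*500 = 301 - 500 = -199)
n = 2958 (n = 216*15 - 282 = 3240 - 282 = 2958)
1/(n + g(G(-6))) = 1/(2958 - 199) = 1/2759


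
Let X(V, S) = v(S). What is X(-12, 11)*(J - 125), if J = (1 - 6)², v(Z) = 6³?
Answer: -21600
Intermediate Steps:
v(Z) = 216
X(V, S) = 216
J = 25 (J = (-5)² = 25)
X(-12, 11)*(J - 125) = 216*(25 - 125) = 216*(-100) = -21600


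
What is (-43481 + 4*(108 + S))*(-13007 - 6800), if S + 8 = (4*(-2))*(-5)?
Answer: 850136247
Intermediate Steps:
S = 32 (S = -8 + (4*(-2))*(-5) = -8 - 8*(-5) = -8 + 40 = 32)
(-43481 + 4*(108 + S))*(-13007 - 6800) = (-43481 + 4*(108 + 32))*(-13007 - 6800) = (-43481 + 4*140)*(-19807) = (-43481 + 560)*(-19807) = -42921*(-19807) = 850136247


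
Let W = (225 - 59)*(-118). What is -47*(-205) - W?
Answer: 29223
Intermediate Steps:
W = -19588 (W = 166*(-118) = -19588)
-47*(-205) - W = -47*(-205) - 1*(-19588) = 9635 + 19588 = 29223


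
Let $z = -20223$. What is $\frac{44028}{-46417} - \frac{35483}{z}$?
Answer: $\frac{108090881}{134098713} \approx 0.80605$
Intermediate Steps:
$\frac{44028}{-46417} - \frac{35483}{z} = \frac{44028}{-46417} - \frac{35483}{-20223} = 44028 \left(- \frac{1}{46417}\right) - - \frac{5069}{2889} = - \frac{44028}{46417} + \frac{5069}{2889} = \frac{108090881}{134098713}$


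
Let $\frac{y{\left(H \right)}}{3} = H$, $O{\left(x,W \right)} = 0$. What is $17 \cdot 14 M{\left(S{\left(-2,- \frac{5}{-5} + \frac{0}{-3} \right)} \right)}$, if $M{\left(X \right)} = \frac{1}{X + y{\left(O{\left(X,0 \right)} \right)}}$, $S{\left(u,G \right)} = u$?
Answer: $-119$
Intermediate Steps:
$y{\left(H \right)} = 3 H$
$M{\left(X \right)} = \frac{1}{X}$ ($M{\left(X \right)} = \frac{1}{X + 3 \cdot 0} = \frac{1}{X + 0} = \frac{1}{X}$)
$17 \cdot 14 M{\left(S{\left(-2,- \frac{5}{-5} + \frac{0}{-3} \right)} \right)} = \frac{17 \cdot 14}{-2} = 238 \left(- \frac{1}{2}\right) = -119$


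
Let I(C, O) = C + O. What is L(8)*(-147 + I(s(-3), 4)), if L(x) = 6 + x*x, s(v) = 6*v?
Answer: -11270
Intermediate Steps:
L(x) = 6 + x²
L(8)*(-147 + I(s(-3), 4)) = (6 + 8²)*(-147 + (6*(-3) + 4)) = (6 + 64)*(-147 + (-18 + 4)) = 70*(-147 - 14) = 70*(-161) = -11270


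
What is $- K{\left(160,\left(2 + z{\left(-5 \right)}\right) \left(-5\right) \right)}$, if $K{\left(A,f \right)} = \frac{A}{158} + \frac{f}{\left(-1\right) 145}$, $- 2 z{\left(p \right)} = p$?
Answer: $- \frac{5351}{4582} \approx -1.1678$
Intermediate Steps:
$z{\left(p \right)} = - \frac{p}{2}$
$K{\left(A,f \right)} = - \frac{f}{145} + \frac{A}{158}$ ($K{\left(A,f \right)} = A \frac{1}{158} + \frac{f}{-145} = \frac{A}{158} + f \left(- \frac{1}{145}\right) = \frac{A}{158} - \frac{f}{145} = - \frac{f}{145} + \frac{A}{158}$)
$- K{\left(160,\left(2 + z{\left(-5 \right)}\right) \left(-5\right) \right)} = - (- \frac{\left(2 - - \frac{5}{2}\right) \left(-5\right)}{145} + \frac{1}{158} \cdot 160) = - (- \frac{\left(2 + \frac{5}{2}\right) \left(-5\right)}{145} + \frac{80}{79}) = - (- \frac{\frac{9}{2} \left(-5\right)}{145} + \frac{80}{79}) = - (\left(- \frac{1}{145}\right) \left(- \frac{45}{2}\right) + \frac{80}{79}) = - (\frac{9}{58} + \frac{80}{79}) = \left(-1\right) \frac{5351}{4582} = - \frac{5351}{4582}$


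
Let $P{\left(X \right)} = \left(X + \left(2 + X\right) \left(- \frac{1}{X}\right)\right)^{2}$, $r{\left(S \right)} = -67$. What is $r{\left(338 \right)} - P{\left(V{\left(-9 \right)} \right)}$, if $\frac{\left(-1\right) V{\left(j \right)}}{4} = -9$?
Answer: $- \frac{417349}{324} \approx -1288.1$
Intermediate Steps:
$V{\left(j \right)} = 36$ ($V{\left(j \right)} = \left(-4\right) \left(-9\right) = 36$)
$P{\left(X \right)} = \left(X - \frac{2 + X}{X}\right)^{2}$
$r{\left(338 \right)} - P{\left(V{\left(-9 \right)} \right)} = -67 - \frac{\left(2 + 36 - 36^{2}\right)^{2}}{1296} = -67 - \frac{\left(2 + 36 - 1296\right)^{2}}{1296} = -67 - \frac{\left(-1258\right)^{2}}{1296} = -67 - \frac{1}{1296} \cdot 1582564 = -67 - \frac{395641}{324} = - \frac{417349}{324}$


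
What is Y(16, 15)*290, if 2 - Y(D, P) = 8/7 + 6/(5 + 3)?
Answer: 435/14 ≈ 31.071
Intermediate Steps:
Y(D, P) = 3/28 (Y(D, P) = 2 - (8/7 + 6/(5 + 3)) = 2 - (8*(⅐) + 6/8) = 2 - (8/7 + 6*(⅛)) = 2 - (8/7 + ¾) = 2 - 1*53/28 = 2 - 53/28 = 3/28)
Y(16, 15)*290 = (3/28)*290 = 435/14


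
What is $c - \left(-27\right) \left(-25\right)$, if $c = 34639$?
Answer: $33964$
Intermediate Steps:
$c - \left(-27\right) \left(-25\right) = 34639 - \left(-27\right) \left(-25\right) = 34639 - 675 = 33964$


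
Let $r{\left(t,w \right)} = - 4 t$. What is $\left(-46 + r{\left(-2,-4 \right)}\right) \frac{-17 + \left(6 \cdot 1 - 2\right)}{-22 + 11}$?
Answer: $- \frac{494}{11} \approx -44.909$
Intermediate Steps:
$\left(-46 + r{\left(-2,-4 \right)}\right) \frac{-17 + \left(6 \cdot 1 - 2\right)}{-22 + 11} = \left(-46 - -8\right) \frac{-17 + \left(6 \cdot 1 - 2\right)}{-22 + 11} = \left(-46 + 8\right) \frac{-17 + \left(6 - 2\right)}{-11} = - 38 \left(-17 + 4\right) \left(- \frac{1}{11}\right) = - 38 \left(\left(-13\right) \left(- \frac{1}{11}\right)\right) = \left(-38\right) \frac{13}{11} = - \frac{494}{11}$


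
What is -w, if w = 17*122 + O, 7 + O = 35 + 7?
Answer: -2109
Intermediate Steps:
O = 35 (O = -7 + (35 + 7) = -7 + 42 = 35)
w = 2109 (w = 17*122 + 35 = 2074 + 35 = 2109)
-w = -1*2109 = -2109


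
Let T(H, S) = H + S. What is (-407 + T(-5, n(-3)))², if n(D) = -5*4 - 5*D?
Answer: 173889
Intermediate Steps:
n(D) = -20 - 5*D
(-407 + T(-5, n(-3)))² = (-407 + (-5 + (-20 - 5*(-3))))² = (-407 + (-5 + (-20 + 15)))² = (-407 + (-5 - 5))² = (-407 - 10)² = (-417)² = 173889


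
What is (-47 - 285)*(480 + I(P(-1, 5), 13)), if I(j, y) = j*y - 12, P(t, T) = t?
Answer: -151060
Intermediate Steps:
I(j, y) = -12 + j*y
(-47 - 285)*(480 + I(P(-1, 5), 13)) = (-47 - 285)*(480 + (-12 - 1*13)) = -332*(480 + (-12 - 13)) = -332*(480 - 25) = -332*455 = -151060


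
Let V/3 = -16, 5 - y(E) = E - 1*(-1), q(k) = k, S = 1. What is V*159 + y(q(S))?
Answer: -7629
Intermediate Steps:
y(E) = 4 - E (y(E) = 5 - (E - 1*(-1)) = 5 - (E + 1) = 5 - (1 + E) = 5 + (-1 - E) = 4 - E)
V = -48 (V = 3*(-16) = -48)
V*159 + y(q(S)) = -48*159 + (4 - 1*1) = -7632 + (4 - 1) = -7632 + 3 = -7629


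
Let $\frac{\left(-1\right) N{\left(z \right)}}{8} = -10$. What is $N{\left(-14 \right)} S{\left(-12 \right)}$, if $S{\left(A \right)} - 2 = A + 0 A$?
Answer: $-800$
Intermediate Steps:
$S{\left(A \right)} = 2 + A$ ($S{\left(A \right)} = 2 + \left(A + 0 A\right) = 2 + \left(A + 0\right) = 2 + A$)
$N{\left(z \right)} = 80$ ($N{\left(z \right)} = \left(-8\right) \left(-10\right) = 80$)
$N{\left(-14 \right)} S{\left(-12 \right)} = 80 \left(2 - 12\right) = 80 \left(-10\right) = -800$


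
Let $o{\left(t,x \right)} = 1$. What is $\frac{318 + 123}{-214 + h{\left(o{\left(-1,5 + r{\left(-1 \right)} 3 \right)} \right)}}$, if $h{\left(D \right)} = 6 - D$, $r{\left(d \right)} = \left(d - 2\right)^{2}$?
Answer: $- \frac{441}{209} \approx -2.11$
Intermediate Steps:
$r{\left(d \right)} = \left(-2 + d\right)^{2}$
$\frac{318 + 123}{-214 + h{\left(o{\left(-1,5 + r{\left(-1 \right)} 3 \right)} \right)}} = \frac{318 + 123}{-214 + \left(6 - 1\right)} = \frac{441}{-214 + \left(6 - 1\right)} = \frac{441}{-214 + 5} = \frac{441}{-209} = 441 \left(- \frac{1}{209}\right) = - \frac{441}{209}$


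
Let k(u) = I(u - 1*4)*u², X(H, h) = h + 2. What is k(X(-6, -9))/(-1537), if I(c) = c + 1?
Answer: 490/1537 ≈ 0.31880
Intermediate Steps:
X(H, h) = 2 + h
I(c) = 1 + c
k(u) = u²*(-3 + u) (k(u) = (1 + (u - 1*4))*u² = (1 + (u - 4))*u² = (1 + (-4 + u))*u² = (-3 + u)*u² = u²*(-3 + u))
k(X(-6, -9))/(-1537) = ((2 - 9)²*(-3 + (2 - 9)))/(-1537) = ((-7)²*(-3 - 7))*(-1/1537) = (49*(-10))*(-1/1537) = -490*(-1/1537) = 490/1537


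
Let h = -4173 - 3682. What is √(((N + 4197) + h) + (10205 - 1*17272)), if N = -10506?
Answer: 3*I*√2359 ≈ 145.71*I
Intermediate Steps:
h = -7855
√(((N + 4197) + h) + (10205 - 1*17272)) = √(((-10506 + 4197) - 7855) + (10205 - 1*17272)) = √((-6309 - 7855) + (10205 - 17272)) = √(-14164 - 7067) = √(-21231) = 3*I*√2359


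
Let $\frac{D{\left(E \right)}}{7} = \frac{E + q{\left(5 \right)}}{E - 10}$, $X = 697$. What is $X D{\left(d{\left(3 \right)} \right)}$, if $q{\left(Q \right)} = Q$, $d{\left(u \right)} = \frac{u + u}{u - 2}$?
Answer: $- \frac{53669}{4} \approx -13417.0$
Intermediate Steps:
$d{\left(u \right)} = \frac{2 u}{-2 + u}$
$D{\left(E \right)} = \frac{7 \left(5 + E\right)}{-10 + E}$ ($D{\left(E \right)} = 7 \frac{E + 5}{E - 10} = 7 \frac{5 + E}{-10 + E} = \frac{7 \left(5 + E\right)}{-10 + E}$)
$X D{\left(d{\left(3 \right)} \right)} = 697 \frac{7 \left(5 + 2 \cdot 3 \frac{1}{-2 + 3}\right)}{-10 + 2 \cdot 3 \frac{1}{-2 + 3}} = 697 \frac{7 \left(5 + 2 \cdot 3 \cdot 1^{-1}\right)}{-10 + 2 \cdot 3 \cdot 1^{-1}} = 697 \frac{7 \left(5 + 2 \cdot 3 \cdot 1\right)}{-10 + 2 \cdot 3 \cdot 1} = 697 \frac{7 \left(5 + 6\right)}{-10 + 6} = 697 \cdot 7 \frac{1}{-4} \cdot 11 = 697 \cdot 7 \left(- \frac{1}{4}\right) 11 = 697 \left(- \frac{77}{4}\right) = - \frac{53669}{4}$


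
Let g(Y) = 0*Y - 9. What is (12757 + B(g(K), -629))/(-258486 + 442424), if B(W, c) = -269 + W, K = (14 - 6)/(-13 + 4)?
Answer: 12479/183938 ≈ 0.067844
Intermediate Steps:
K = -8/9 (K = 8/(-9) = 8*(-⅑) = -8/9 ≈ -0.88889)
g(Y) = -9 (g(Y) = 0 - 9 = -9)
(12757 + B(g(K), -629))/(-258486 + 442424) = (12757 + (-269 - 9))/(-258486 + 442424) = (12757 - 278)/183938 = 12479*(1/183938) = 12479/183938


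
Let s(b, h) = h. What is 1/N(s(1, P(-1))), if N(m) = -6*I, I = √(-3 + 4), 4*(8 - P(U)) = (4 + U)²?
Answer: -⅙ ≈ -0.16667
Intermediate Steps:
P(U) = 8 - (4 + U)²/4
I = 1 (I = √1 = 1)
N(m) = -6 (N(m) = -6*1 = -6)
1/N(s(1, P(-1))) = 1/(-6) = -⅙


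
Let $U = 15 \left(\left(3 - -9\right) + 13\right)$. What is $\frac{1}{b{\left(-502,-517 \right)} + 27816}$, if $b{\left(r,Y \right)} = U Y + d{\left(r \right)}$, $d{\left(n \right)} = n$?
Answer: $- \frac{1}{166561} \approx -6.0038 \cdot 10^{-6}$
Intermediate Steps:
$U = 375$ ($U = 15 \left(\left(3 + 9\right) + 13\right) = 15 \left(12 + 13\right) = 15 \cdot 25 = 375$)
$b{\left(r,Y \right)} = r + 375 Y$ ($b{\left(r,Y \right)} = 375 Y + r = r + 375 Y$)
$\frac{1}{b{\left(-502,-517 \right)} + 27816} = \frac{1}{\left(-502 + 375 \left(-517\right)\right) + 27816} = \frac{1}{\left(-502 - 193875\right) + 27816} = \frac{1}{-194377 + 27816} = \frac{1}{-166561} = - \frac{1}{166561}$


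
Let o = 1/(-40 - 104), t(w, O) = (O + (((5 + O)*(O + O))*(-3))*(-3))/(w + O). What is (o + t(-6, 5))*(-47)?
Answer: 6125087/144 ≈ 42535.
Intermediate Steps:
t(w, O) = (O + 18*O*(5 + O))/(O + w) (t(w, O) = (O + (((5 + O)*(2*O))*(-3))*(-3))/(O + w) = (O + ((2*O*(5 + O))*(-3))*(-3))/(O + w) = (O - 6*O*(5 + O)*(-3))/(O + w) = (O + 18*O*(5 + O))/(O + w))
o = -1/144 (o = 1/(-144) = -1/144 ≈ -0.0069444)
(o + t(-6, 5))*(-47) = (-1/144 + 5*(91 + 18*5)/(5 - 6))*(-47) = (-1/144 + 5*(91 + 90)/(-1))*(-47) = (-1/144 + 5*(-1)*181)*(-47) = (-1/144 - 905)*(-47) = -130321/144*(-47) = 6125087/144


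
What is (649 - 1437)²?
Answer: 620944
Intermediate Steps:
(649 - 1437)² = (-788)² = 620944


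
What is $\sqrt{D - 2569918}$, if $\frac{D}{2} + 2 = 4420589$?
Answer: $2 \sqrt{1567814} \approx 2504.2$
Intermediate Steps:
$D = 8841174$ ($D = -4 + 2 \cdot 4420589 = -4 + 8841178 = 8841174$)
$\sqrt{D - 2569918} = \sqrt{8841174 - 2569918} = \sqrt{6271256} = 2 \sqrt{1567814}$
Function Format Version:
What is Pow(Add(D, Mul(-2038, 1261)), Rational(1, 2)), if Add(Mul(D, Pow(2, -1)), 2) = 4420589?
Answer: Mul(2, Pow(1567814, Rational(1, 2))) ≈ 2504.2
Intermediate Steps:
D = 8841174 (D = Add(-4, Mul(2, 4420589)) = Add(-4, 8841178) = 8841174)
Pow(Add(D, Mul(-2038, 1261)), Rational(1, 2)) = Pow(Add(8841174, Mul(-2038, 1261)), Rational(1, 2)) = Pow(Add(8841174, -2569918), Rational(1, 2)) = Pow(6271256, Rational(1, 2)) = Mul(2, Pow(1567814, Rational(1, 2)))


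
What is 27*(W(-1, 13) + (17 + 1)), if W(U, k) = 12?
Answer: 810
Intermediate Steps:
27*(W(-1, 13) + (17 + 1)) = 27*(12 + (17 + 1)) = 27*(12 + 18) = 27*30 = 810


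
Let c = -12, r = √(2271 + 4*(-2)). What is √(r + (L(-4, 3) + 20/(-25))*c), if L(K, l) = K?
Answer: √(1440 + 25*√2263)/5 ≈ 10.255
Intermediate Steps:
r = √2263 (r = √(2271 - 8) = √2263 ≈ 47.571)
√(r + (L(-4, 3) + 20/(-25))*c) = √(√2263 + (-4 + 20/(-25))*(-12)) = √(√2263 + (-4 + 20*(-1/25))*(-12)) = √(√2263 + (-4 - ⅘)*(-12)) = √(√2263 - 24/5*(-12)) = √(√2263 + 288/5) = √(288/5 + √2263)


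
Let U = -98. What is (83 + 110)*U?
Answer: -18914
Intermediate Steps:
(83 + 110)*U = (83 + 110)*(-98) = 193*(-98) = -18914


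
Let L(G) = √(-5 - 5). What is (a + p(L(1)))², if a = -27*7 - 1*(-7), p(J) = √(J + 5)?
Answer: (182 - √(5 + I*√10))² ≈ 32279.0 - 243.2*I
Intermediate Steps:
L(G) = I*√10 (L(G) = √(-10) = I*√10)
p(J) = √(5 + J)
a = -182 (a = -189 + 7 = -182)
(a + p(L(1)))² = (-182 + √(5 + I*√10))²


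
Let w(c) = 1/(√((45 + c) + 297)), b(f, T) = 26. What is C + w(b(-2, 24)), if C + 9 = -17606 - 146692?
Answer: -164307 + √23/92 ≈ -1.6431e+5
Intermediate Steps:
C = -164307 (C = -9 + (-17606 - 146692) = -9 - 164298 = -164307)
w(c) = (342 + c)^(-½) (w(c) = 1/(√(342 + c)) = (342 + c)^(-½))
C + w(b(-2, 24)) = -164307 + (342 + 26)^(-½) = -164307 + 368^(-½) = -164307 + √23/92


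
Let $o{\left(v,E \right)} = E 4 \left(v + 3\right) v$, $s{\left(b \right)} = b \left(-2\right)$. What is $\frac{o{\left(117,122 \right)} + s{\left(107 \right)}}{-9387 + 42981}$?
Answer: $\frac{311423}{1527} \approx 203.94$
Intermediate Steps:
$s{\left(b \right)} = - 2 b$
$o{\left(v,E \right)} = E v \left(12 + 4 v\right)$ ($o{\left(v,E \right)} = E 4 \left(3 + v\right) v = E \left(12 + 4 v\right) v = E v \left(12 + 4 v\right)$)
$\frac{o{\left(117,122 \right)} + s{\left(107 \right)}}{-9387 + 42981} = \frac{4 \cdot 122 \cdot 117 \left(3 + 117\right) - 214}{-9387 + 42981} = \frac{4 \cdot 122 \cdot 117 \cdot 120 - 214}{33594} = \left(6851520 - 214\right) \frac{1}{33594} = 6851306 \cdot \frac{1}{33594} = \frac{311423}{1527}$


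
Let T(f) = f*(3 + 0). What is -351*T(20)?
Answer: -21060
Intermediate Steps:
T(f) = 3*f (T(f) = f*3 = 3*f)
-351*T(20) = -1053*20 = -351*60 = -21060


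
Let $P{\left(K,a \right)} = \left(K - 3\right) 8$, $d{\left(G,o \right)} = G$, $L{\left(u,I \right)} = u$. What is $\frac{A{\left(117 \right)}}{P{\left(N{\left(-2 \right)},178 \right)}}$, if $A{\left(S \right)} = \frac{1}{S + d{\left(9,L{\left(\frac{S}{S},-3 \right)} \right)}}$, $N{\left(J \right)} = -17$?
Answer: $- \frac{1}{20160} \approx -4.9603 \cdot 10^{-5}$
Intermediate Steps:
$A{\left(S \right)} = \frac{1}{9 + S}$ ($A{\left(S \right)} = \frac{1}{S + 9} = \frac{1}{9 + S}$)
$P{\left(K,a \right)} = -24 + 8 K$ ($P{\left(K,a \right)} = \left(-3 + K\right) 8 = -24 + 8 K$)
$\frac{A{\left(117 \right)}}{P{\left(N{\left(-2 \right)},178 \right)}} = \frac{1}{\left(9 + 117\right) \left(-24 + 8 \left(-17\right)\right)} = \frac{1}{126 \left(-24 - 136\right)} = \frac{1}{126 \left(-160\right)} = \frac{1}{126} \left(- \frac{1}{160}\right) = - \frac{1}{20160}$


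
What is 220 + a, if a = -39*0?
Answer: 220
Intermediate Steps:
a = 0
220 + a = 220 + 0 = 220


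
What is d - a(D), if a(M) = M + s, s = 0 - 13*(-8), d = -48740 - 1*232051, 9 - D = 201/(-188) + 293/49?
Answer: -2587642413/9212 ≈ -2.8090e+5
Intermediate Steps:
D = 37673/9212 (D = 9 - (201/(-188) + 293/49) = 9 - (201*(-1/188) + 293*(1/49)) = 9 - (-201/188 + 293/49) = 9 - 1*45235/9212 = 9 - 45235/9212 = 37673/9212 ≈ 4.0896)
d = -280791 (d = -48740 - 232051 = -280791)
s = 104 (s = 0 + 104 = 104)
a(M) = 104 + M (a(M) = M + 104 = 104 + M)
d - a(D) = -280791 - (104 + 37673/9212) = -280791 - 1*995721/9212 = -280791 - 995721/9212 = -2587642413/9212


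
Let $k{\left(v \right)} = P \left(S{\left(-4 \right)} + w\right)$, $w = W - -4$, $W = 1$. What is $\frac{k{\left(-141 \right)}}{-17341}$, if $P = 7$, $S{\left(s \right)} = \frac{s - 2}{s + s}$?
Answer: $- \frac{161}{69364} \approx -0.0023211$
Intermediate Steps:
$S{\left(s \right)} = \frac{-2 + s}{2 s}$
$w = 5$ ($w = 1 - -4 = 1 + 4 = 5$)
$k{\left(v \right)} = \frac{161}{4}$ ($k{\left(v \right)} = 7 \left(\frac{-2 - 4}{2 \left(-4\right)} + 5\right) = 7 \left(\frac{1}{2} \left(- \frac{1}{4}\right) \left(-6\right) + 5\right) = 7 \left(\frac{3}{4} + 5\right) = 7 \cdot \frac{23}{4} = \frac{161}{4}$)
$\frac{k{\left(-141 \right)}}{-17341} = \frac{161}{4 \left(-17341\right)} = \frac{161}{4} \left(- \frac{1}{17341}\right) = - \frac{161}{69364}$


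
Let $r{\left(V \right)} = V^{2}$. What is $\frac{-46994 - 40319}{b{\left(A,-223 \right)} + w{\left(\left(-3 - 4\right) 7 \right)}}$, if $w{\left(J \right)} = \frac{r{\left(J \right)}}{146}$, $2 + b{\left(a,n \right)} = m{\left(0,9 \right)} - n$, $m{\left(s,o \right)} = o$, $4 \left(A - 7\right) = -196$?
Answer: $- \frac{12747698}{35981} \approx -354.29$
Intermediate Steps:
$A = -42$ ($A = 7 + \frac{1}{4} \left(-196\right) = 7 - 49 = -42$)
$b{\left(a,n \right)} = 7 - n$ ($b{\left(a,n \right)} = -2 - \left(-9 + n\right) = 7 - n$)
$w{\left(J \right)} = \frac{J^{2}}{146}$
$\frac{-46994 - 40319}{b{\left(A,-223 \right)} + w{\left(\left(-3 - 4\right) 7 \right)}} = \frac{-46994 - 40319}{\left(7 - -223\right) + \frac{\left(\left(-3 - 4\right) 7\right)^{2}}{146}} = - \frac{87313}{\left(7 + 223\right) + \frac{\left(\left(-7\right) 7\right)^{2}}{146}} = - \frac{87313}{230 + \frac{\left(-49\right)^{2}}{146}} = - \frac{87313}{230 + \frac{1}{146} \cdot 2401} = - \frac{87313}{230 + \frac{2401}{146}} = - \frac{87313}{\frac{35981}{146}} = \left(-87313\right) \frac{146}{35981} = - \frac{12747698}{35981}$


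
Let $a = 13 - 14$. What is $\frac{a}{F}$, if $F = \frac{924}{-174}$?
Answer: $\frac{29}{154} \approx 0.18831$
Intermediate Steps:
$F = - \frac{154}{29}$ ($F = 924 \left(- \frac{1}{174}\right) = - \frac{154}{29} \approx -5.3103$)
$a = -1$ ($a = 13 - 14 = -1$)
$\frac{a}{F} = - \frac{1}{- \frac{154}{29}} = \left(-1\right) \left(- \frac{29}{154}\right) = \frac{29}{154}$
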